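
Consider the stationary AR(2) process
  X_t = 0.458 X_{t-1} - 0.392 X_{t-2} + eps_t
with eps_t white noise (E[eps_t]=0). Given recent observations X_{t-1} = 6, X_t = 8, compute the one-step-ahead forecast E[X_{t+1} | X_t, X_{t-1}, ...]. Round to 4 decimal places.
E[X_{t+1} \mid \mathcal F_t] = 1.3120

For an AR(p) model X_t = c + sum_i phi_i X_{t-i} + eps_t, the
one-step-ahead conditional mean is
  E[X_{t+1} | X_t, ...] = c + sum_i phi_i X_{t+1-i}.
Substitute known values:
  E[X_{t+1} | ...] = (0.458) * (8) + (-0.392) * (6)
                   = 1.3120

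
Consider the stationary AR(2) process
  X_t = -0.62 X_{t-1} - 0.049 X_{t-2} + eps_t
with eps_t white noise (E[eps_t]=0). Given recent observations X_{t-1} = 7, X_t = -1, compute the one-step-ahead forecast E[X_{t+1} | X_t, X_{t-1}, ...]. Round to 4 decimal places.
E[X_{t+1} \mid \mathcal F_t] = 0.2770

For an AR(p) model X_t = c + sum_i phi_i X_{t-i} + eps_t, the
one-step-ahead conditional mean is
  E[X_{t+1} | X_t, ...] = c + sum_i phi_i X_{t+1-i}.
Substitute known values:
  E[X_{t+1} | ...] = (-0.62) * (-1) + (-0.049) * (7)
                   = 0.2770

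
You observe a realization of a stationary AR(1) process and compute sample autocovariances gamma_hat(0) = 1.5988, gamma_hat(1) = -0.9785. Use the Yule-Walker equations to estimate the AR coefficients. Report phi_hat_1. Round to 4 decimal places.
\hat\phi_{1} = -0.6120

The Yule-Walker equations for an AR(p) process read, in matrix form,
  Gamma_p phi = r_p,   with   (Gamma_p)_{ij} = gamma(|i - j|),
                       (r_p)_i = gamma(i),   i,j = 1..p.
Substitute the sample gammas (Toeplitz matrix and right-hand side of size 1):
  Gamma_p = [[1.5988]]
  r_p     = [-0.9785]
With p = 1 this is the single equation gamma(0) phi_1 = gamma(1):
  phi_hat_1 = gamma(1) / gamma(0) = -0.9785 / 1.5988 = -0.6120.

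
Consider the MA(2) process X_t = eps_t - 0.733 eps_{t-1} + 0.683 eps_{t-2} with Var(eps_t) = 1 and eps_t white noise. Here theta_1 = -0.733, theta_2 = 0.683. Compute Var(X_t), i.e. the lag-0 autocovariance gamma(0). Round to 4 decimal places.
\gamma(0) = 2.0038

For an MA(q) process X_t = eps_t + sum_i theta_i eps_{t-i} with
Var(eps_t) = sigma^2, the variance is
  gamma(0) = sigma^2 * (1 + sum_i theta_i^2).
  sum_i theta_i^2 = (-0.733)^2 + (0.683)^2 = 0.537289 + 0.466489 = 1.003778.
  gamma(0) = 1 * (1 + 1.003778) = 1 * 2.003778 = 2.003778, which rounds to 2.0038.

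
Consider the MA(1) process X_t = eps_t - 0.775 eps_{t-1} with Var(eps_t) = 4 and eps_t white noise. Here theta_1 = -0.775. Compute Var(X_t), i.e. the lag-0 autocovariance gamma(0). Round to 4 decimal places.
\gamma(0) = 6.4025

For an MA(q) process X_t = eps_t + sum_i theta_i eps_{t-i} with
Var(eps_t) = sigma^2, the variance is
  gamma(0) = sigma^2 * (1 + sum_i theta_i^2).
  sum_i theta_i^2 = (-0.775)^2 = 0.600625.
  gamma(0) = 4 * (1 + 0.600625) = 4 * 1.600625 = 6.4025.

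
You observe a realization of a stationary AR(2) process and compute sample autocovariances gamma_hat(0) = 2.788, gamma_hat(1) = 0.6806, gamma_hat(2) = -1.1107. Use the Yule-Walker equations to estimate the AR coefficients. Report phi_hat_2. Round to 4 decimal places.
\hat\phi_{2} = -0.4870

The Yule-Walker equations for an AR(p) process read, in matrix form,
  Gamma_p phi = r_p,   with   (Gamma_p)_{ij} = gamma(|i - j|),
                       (r_p)_i = gamma(i),   i,j = 1..p.
Substitute the sample gammas (Toeplitz matrix and right-hand side of size 2):
  Gamma_p = [[2.788, 0.6806], [0.6806, 2.788]]
  r_p     = [0.6806, -1.1107]
Written out:
  2.788 phi_1 + 0.6806 phi_2 = 0.6806
  0.6806 phi_1 + 2.788 phi_2 = -1.1107
Solve by Cramer's rule:
  det = gamma(0)^2 - gamma(1)^2 = (2.788)^2 - (0.6806)^2 = 7.772944 - 0.46321636 = 7.30972764
  phi_hat_1 = [gamma(1) gamma(0) - gamma(1) gamma(2)] / det = [(0.6806)(2.788) - (0.6806)(-1.1107)] / 7.30972764 = 2.65345522 / 7.30972764 = 0.363
  phi_hat_2 = [gamma(0) gamma(2) - gamma(1)^2] / det = [(2.788)(-1.1107) - (0.6806)^2] / 7.30972764 = -3.55984796 / 7.30972764 = -0.487
So phi_hat = [0.3630, -0.4870].
Therefore phi_hat_2 = -0.4870.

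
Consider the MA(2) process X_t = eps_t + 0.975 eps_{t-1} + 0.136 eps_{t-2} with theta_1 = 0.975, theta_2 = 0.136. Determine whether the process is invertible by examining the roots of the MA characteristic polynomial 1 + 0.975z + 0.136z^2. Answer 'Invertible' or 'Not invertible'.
\text{Invertible}

The MA(q) characteristic polynomial is P(z) = 1 + 0.975z + 0.136z^2.
Invertibility requires all roots to lie outside the unit circle, i.e. |z| > 1 for every root.
Set 1 + (0.975) z + (0.136) z^2 = 0, i.e. a z^2 + b z + c = 0 with a = 0.136, b = 0.975, c = 1.
Discriminant D = b^2 - 4ac = (0.975)^2 - 4*(0.136)*1 = 0.950625 - (0.544) = 0.406625.
D >= 0, so the roots are real: z = (-b +/- sqrt(D)) / (2a) = (-0.975 +/- 0.637672) / (0.272).
  z_1 = (-0.975 + 0.637672) / (0.272) = -1.2402,   |z_1| = 1.2402.
  z_2 = (-0.975 - 0.637672) / (0.272) = -5.9289,   |z_2| = 5.9289.
Moduli of all roots: 1.2402, 5.9289.
All moduli strictly greater than 1? Yes.
Verdict: Invertible.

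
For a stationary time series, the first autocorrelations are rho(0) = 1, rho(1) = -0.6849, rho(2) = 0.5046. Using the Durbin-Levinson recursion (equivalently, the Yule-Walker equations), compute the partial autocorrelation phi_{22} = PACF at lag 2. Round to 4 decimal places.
\phi_{22} = 0.0669

The PACF at lag k is phi_{kk}, the last component of the solution
to the Yule-Walker system G_k phi = r_k where
  (G_k)_{ij} = rho(|i - j|), (r_k)_i = rho(i), i,j = 1..k.
Equivalently, Durbin-Levinson gives phi_{kk} iteratively:
  phi_{11} = rho(1)
  phi_{kk} = [rho(k) - sum_{j=1..k-1} phi_{k-1,j} rho(k-j)]
            / [1 - sum_{j=1..k-1} phi_{k-1,j} rho(j)],
  phi_{k,j} = phi_{k-1,j} - phi_{kk} phi_{k-1,k-j},  j = 1..k-1.
Step k = 1:
  phi_11 = rho(1) = -0.6849.
Step k = 2:
  phi_22 = [rho(2) - phi_11 rho(1)] / [1 - phi_11 rho(1)] = [0.5046 - (-0.6849)(-0.6849)] / [1 - (-0.6849)(-0.6849)]
         = 0.03551199 / 0.53091199 = 0.0669.
Therefore phi_{22} = 0.0669.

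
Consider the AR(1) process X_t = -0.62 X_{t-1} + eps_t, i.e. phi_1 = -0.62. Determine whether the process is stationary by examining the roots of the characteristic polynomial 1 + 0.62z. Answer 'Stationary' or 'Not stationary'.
\text{Stationary}

The AR(p) characteristic polynomial is P(z) = 1 + 0.62z.
Stationarity requires all roots to lie outside the unit circle, i.e. |z| > 1 for every root.
This is linear in z: 1 + (0.62) z = 0  =>  z = -1/(0.62) = -1.612903,  |z| = 1.612903.
Moduli of all roots: 1.6129.
All moduli strictly greater than 1? Yes.
Verdict: Stationary.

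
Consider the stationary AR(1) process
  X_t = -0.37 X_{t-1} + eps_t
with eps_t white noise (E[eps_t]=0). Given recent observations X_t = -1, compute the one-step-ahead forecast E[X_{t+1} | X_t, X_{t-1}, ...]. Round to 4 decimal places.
E[X_{t+1} \mid \mathcal F_t] = 0.3700

For an AR(p) model X_t = c + sum_i phi_i X_{t-i} + eps_t, the
one-step-ahead conditional mean is
  E[X_{t+1} | X_t, ...] = c + sum_i phi_i X_{t+1-i}.
Substitute known values:
  E[X_{t+1} | ...] = (-0.37) * (-1)
                   = 0.3700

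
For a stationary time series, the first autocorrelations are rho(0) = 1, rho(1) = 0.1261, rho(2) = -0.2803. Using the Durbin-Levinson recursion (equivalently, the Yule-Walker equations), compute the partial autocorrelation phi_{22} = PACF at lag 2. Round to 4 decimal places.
\phi_{22} = -0.3010

The PACF at lag k is phi_{kk}, the last component of the solution
to the Yule-Walker system G_k phi = r_k where
  (G_k)_{ij} = rho(|i - j|), (r_k)_i = rho(i), i,j = 1..k.
Equivalently, Durbin-Levinson gives phi_{kk} iteratively:
  phi_{11} = rho(1)
  phi_{kk} = [rho(k) - sum_{j=1..k-1} phi_{k-1,j} rho(k-j)]
            / [1 - sum_{j=1..k-1} phi_{k-1,j} rho(j)],
  phi_{k,j} = phi_{k-1,j} - phi_{kk} phi_{k-1,k-j},  j = 1..k-1.
Step k = 1:
  phi_11 = rho(1) = 0.1261.
Step k = 2:
  phi_22 = [rho(2) - phi_11 rho(1)] / [1 - phi_11 rho(1)] = [-0.2803 - (0.1261)(0.1261)] / [1 - (0.1261)(0.1261)]
         = -0.29620121 / 0.98409879 = -0.301.
Therefore phi_{22} = -0.3010.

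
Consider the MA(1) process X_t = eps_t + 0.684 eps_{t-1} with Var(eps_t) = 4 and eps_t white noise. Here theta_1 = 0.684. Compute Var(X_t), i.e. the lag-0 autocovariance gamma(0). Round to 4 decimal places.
\gamma(0) = 5.8714

For an MA(q) process X_t = eps_t + sum_i theta_i eps_{t-i} with
Var(eps_t) = sigma^2, the variance is
  gamma(0) = sigma^2 * (1 + sum_i theta_i^2).
  sum_i theta_i^2 = (0.684)^2 = 0.467856.
  gamma(0) = 4 * (1 + 0.467856) = 4 * 1.467856 = 5.871424, which rounds to 5.8714.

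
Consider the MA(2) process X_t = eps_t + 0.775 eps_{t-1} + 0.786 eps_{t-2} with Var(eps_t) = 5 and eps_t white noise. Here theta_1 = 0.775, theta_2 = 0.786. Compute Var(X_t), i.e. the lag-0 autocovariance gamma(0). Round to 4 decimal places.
\gamma(0) = 11.0921

For an MA(q) process X_t = eps_t + sum_i theta_i eps_{t-i} with
Var(eps_t) = sigma^2, the variance is
  gamma(0) = sigma^2 * (1 + sum_i theta_i^2).
  sum_i theta_i^2 = (0.775)^2 + (0.786)^2 = 0.600625 + 0.617796 = 1.218421.
  gamma(0) = 5 * (1 + 1.218421) = 5 * 2.218421 = 11.092105, which rounds to 11.0921.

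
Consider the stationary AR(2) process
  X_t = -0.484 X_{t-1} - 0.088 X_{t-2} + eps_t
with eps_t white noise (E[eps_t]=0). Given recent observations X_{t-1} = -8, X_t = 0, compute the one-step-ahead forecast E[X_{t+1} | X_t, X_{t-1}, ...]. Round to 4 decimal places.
E[X_{t+1} \mid \mathcal F_t] = 0.7040

For an AR(p) model X_t = c + sum_i phi_i X_{t-i} + eps_t, the
one-step-ahead conditional mean is
  E[X_{t+1} | X_t, ...] = c + sum_i phi_i X_{t+1-i}.
Substitute known values:
  E[X_{t+1} | ...] = (-0.484) * (0) + (-0.088) * (-8)
                   = 0.7040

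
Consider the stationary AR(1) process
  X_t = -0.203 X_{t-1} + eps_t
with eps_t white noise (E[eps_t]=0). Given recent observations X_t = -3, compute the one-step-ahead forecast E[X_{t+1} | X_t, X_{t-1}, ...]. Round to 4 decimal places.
E[X_{t+1} \mid \mathcal F_t] = 0.6090

For an AR(p) model X_t = c + sum_i phi_i X_{t-i} + eps_t, the
one-step-ahead conditional mean is
  E[X_{t+1} | X_t, ...] = c + sum_i phi_i X_{t+1-i}.
Substitute known values:
  E[X_{t+1} | ...] = (-0.203) * (-3)
                   = 0.6090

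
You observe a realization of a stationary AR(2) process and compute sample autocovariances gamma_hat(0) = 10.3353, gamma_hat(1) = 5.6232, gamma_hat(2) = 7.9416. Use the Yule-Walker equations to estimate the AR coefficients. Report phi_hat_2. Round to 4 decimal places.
\hat\phi_{2} = 0.6710

The Yule-Walker equations for an AR(p) process read, in matrix form,
  Gamma_p phi = r_p,   with   (Gamma_p)_{ij} = gamma(|i - j|),
                       (r_p)_i = gamma(i),   i,j = 1..p.
Substitute the sample gammas (Toeplitz matrix and right-hand side of size 2):
  Gamma_p = [[10.3353, 5.6232], [5.6232, 10.3353]]
  r_p     = [5.6232, 7.9416]
Written out:
  10.3353 phi_1 + 5.6232 phi_2 = 5.6232
  5.6232 phi_1 + 10.3353 phi_2 = 7.9416
Solve by Cramer's rule:
  det = gamma(0)^2 - gamma(1)^2 = (10.3353)^2 - (5.6232)^2 = 106.81842609 - 31.62037824 = 75.19804785
  phi_hat_1 = [gamma(1) gamma(0) - gamma(1) gamma(2)] / det = [(5.6232)(10.3353) - (5.6232)(7.9416)] / 75.19804785 = 13.46025384 / 75.19804785 = 0.179
  phi_hat_2 = [gamma(0) gamma(2) - gamma(1)^2] / det = [(10.3353)(7.9416) - (5.6232)^2] / 75.19804785 = 50.45844024 / 75.19804785 = 0.671
So phi_hat = [0.1790, 0.6710].
Therefore phi_hat_2 = 0.6710.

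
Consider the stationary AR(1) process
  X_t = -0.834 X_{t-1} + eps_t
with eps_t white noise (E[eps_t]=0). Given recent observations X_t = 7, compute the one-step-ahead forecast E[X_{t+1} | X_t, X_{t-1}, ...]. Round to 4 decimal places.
E[X_{t+1} \mid \mathcal F_t] = -5.8380

For an AR(p) model X_t = c + sum_i phi_i X_{t-i} + eps_t, the
one-step-ahead conditional mean is
  E[X_{t+1} | X_t, ...] = c + sum_i phi_i X_{t+1-i}.
Substitute known values:
  E[X_{t+1} | ...] = (-0.834) * (7)
                   = -5.8380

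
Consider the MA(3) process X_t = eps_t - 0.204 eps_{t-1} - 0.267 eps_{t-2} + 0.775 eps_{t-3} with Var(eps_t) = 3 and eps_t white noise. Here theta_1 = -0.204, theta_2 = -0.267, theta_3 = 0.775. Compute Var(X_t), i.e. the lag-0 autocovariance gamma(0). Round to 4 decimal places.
\gamma(0) = 5.1406

For an MA(q) process X_t = eps_t + sum_i theta_i eps_{t-i} with
Var(eps_t) = sigma^2, the variance is
  gamma(0) = sigma^2 * (1 + sum_i theta_i^2).
  sum_i theta_i^2 = (-0.204)^2 + (-0.267)^2 + (0.775)^2 = 0.041616 + 0.071289 + 0.600625 = 0.71353.
  gamma(0) = 3 * (1 + 0.71353) = 3 * 1.71353 = 5.14059, which rounds to 5.1406.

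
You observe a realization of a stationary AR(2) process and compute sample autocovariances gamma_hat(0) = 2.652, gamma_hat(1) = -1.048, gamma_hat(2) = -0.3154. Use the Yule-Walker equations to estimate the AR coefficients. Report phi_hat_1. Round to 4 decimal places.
\hat\phi_{1} = -0.5240

The Yule-Walker equations for an AR(p) process read, in matrix form,
  Gamma_p phi = r_p,   with   (Gamma_p)_{ij} = gamma(|i - j|),
                       (r_p)_i = gamma(i),   i,j = 1..p.
Substitute the sample gammas (Toeplitz matrix and right-hand side of size 2):
  Gamma_p = [[2.652, -1.048], [-1.048, 2.652]]
  r_p     = [-1.048, -0.3154]
Written out:
  2.652 phi_1 - 1.048 phi_2 = -1.048
  -1.048 phi_1 + 2.652 phi_2 = -0.3154
Solve by Cramer's rule:
  det = gamma(0)^2 - gamma(1)^2 = (2.652)^2 - (-1.048)^2 = 7.033104 - 1.098304 = 5.9348
  phi_hat_1 = [gamma(1) gamma(0) - gamma(1) gamma(2)] / det = [(-1.048)(2.652) - (-1.048)(-0.3154)] / 5.9348 = -3.1098352 / 5.9348 = -0.524
  phi_hat_2 = [gamma(0) gamma(2) - gamma(1)^2] / det = [(2.652)(-0.3154) - (-1.048)^2] / 5.9348 = -1.9347448 / 5.9348 = -0.326
So phi_hat = [-0.5240, -0.3260].
Therefore phi_hat_1 = -0.5240.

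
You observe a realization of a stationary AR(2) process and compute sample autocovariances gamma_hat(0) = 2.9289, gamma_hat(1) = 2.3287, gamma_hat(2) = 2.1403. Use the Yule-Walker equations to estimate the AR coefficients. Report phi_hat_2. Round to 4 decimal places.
\hat\phi_{2} = 0.2681

The Yule-Walker equations for an AR(p) process read, in matrix form,
  Gamma_p phi = r_p,   with   (Gamma_p)_{ij} = gamma(|i - j|),
                       (r_p)_i = gamma(i),   i,j = 1..p.
Substitute the sample gammas (Toeplitz matrix and right-hand side of size 2):
  Gamma_p = [[2.9289, 2.3287], [2.3287, 2.9289]]
  r_p     = [2.3287, 2.1403]
Written out:
  2.9289 phi_1 + 2.3287 phi_2 = 2.3287
  2.3287 phi_1 + 2.9289 phi_2 = 2.1403
Solve by Cramer's rule:
  det = gamma(0)^2 - gamma(1)^2 = (2.9289)^2 - (2.3287)^2 = 8.57845521 - 5.42284369 = 3.15561152
  phi_hat_1 = [gamma(1) gamma(0) - gamma(1) gamma(2)] / det = [(2.3287)(2.9289) - (2.3287)(2.1403)] / 3.15561152 = 1.83641282 / 3.15561152 = 0.582
  phi_hat_2 = [gamma(0) gamma(2) - gamma(1)^2] / det = [(2.9289)(2.1403) - (2.3287)^2] / 3.15561152 = 0.84588098 / 3.15561152 = 0.2681
So phi_hat = [0.5820, 0.2681].
Therefore phi_hat_2 = 0.2681.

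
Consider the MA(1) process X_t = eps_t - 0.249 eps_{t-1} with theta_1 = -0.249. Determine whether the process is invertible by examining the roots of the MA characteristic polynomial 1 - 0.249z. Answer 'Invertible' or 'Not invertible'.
\text{Invertible}

The MA(q) characteristic polynomial is P(z) = 1 - 0.249z.
Invertibility requires all roots to lie outside the unit circle, i.e. |z| > 1 for every root.
This is linear in z: 1 + (-0.249) z = 0  =>  z = -1/(-0.249) = 4.016064,  |z| = 4.016064.
Moduli of all roots: 4.0161.
All moduli strictly greater than 1? Yes.
Verdict: Invertible.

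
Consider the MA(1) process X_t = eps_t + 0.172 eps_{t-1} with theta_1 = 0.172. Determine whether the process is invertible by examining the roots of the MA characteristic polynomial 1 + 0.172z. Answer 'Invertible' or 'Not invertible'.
\text{Invertible}

The MA(q) characteristic polynomial is P(z) = 1 + 0.172z.
Invertibility requires all roots to lie outside the unit circle, i.e. |z| > 1 for every root.
This is linear in z: 1 + (0.172) z = 0  =>  z = -1/(0.172) = -5.813953,  |z| = 5.813953.
Moduli of all roots: 5.8140.
All moduli strictly greater than 1? Yes.
Verdict: Invertible.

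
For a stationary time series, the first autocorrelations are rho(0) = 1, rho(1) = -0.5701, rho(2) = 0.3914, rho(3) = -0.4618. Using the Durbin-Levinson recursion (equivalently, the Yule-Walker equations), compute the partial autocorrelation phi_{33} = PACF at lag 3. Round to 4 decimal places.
\phi_{33} = -0.3060

The PACF at lag k is phi_{kk}, the last component of the solution
to the Yule-Walker system G_k phi = r_k where
  (G_k)_{ij} = rho(|i - j|), (r_k)_i = rho(i), i,j = 1..k.
Equivalently, Durbin-Levinson gives phi_{kk} iteratively:
  phi_{11} = rho(1)
  phi_{kk} = [rho(k) - sum_{j=1..k-1} phi_{k-1,j} rho(k-j)]
            / [1 - sum_{j=1..k-1} phi_{k-1,j} rho(j)],
  phi_{k,j} = phi_{k-1,j} - phi_{kk} phi_{k-1,k-j},  j = 1..k-1.
Step k = 1:
  phi_11 = rho(1) = -0.5701.
Step k = 2:
  phi_22 = [rho(2) - phi_11 rho(1)] / [1 - phi_11 rho(1)] = [0.3914 - (-0.5701)(-0.5701)] / [1 - (-0.5701)(-0.5701)]
         = 0.06638599 / 0.67498599 = 0.098352.
  Update: phi_21 = phi_11 - phi_22 phi_11 = -0.5701 - (0.098352)(-0.5701) = -0.51403.
Step k = 3:
  phi_33 = [rho(3) - phi_21 rho(2) - phi_22 rho(1)] / [1 - phi_21 rho(1) - phi_22 rho(2)]
    numerator   = -0.4618 - (-0.51403)(0.3914) - (0.098352)(-0.5701) = -0.20453849
    denominator = 1 - (-0.51403)(-0.5701) - (0.098352)(0.3914) = 0.66845682
  phi_33 = -0.20453849 / 0.66845682 = -0.306.
Therefore phi_{33} = -0.3060.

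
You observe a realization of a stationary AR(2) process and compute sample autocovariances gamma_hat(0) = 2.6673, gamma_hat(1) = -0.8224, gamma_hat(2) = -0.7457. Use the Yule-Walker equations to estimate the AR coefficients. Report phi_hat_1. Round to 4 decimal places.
\hat\phi_{1} = -0.4360

The Yule-Walker equations for an AR(p) process read, in matrix form,
  Gamma_p phi = r_p,   with   (Gamma_p)_{ij} = gamma(|i - j|),
                       (r_p)_i = gamma(i),   i,j = 1..p.
Substitute the sample gammas (Toeplitz matrix and right-hand side of size 2):
  Gamma_p = [[2.6673, -0.8224], [-0.8224, 2.6673]]
  r_p     = [-0.8224, -0.7457]
Written out:
  2.6673 phi_1 - 0.8224 phi_2 = -0.8224
  -0.8224 phi_1 + 2.6673 phi_2 = -0.7457
Solve by Cramer's rule:
  det = gamma(0)^2 - gamma(1)^2 = (2.6673)^2 - (-0.8224)^2 = 7.11448929 - 0.67634176 = 6.43814753
  phi_hat_1 = [gamma(1) gamma(0) - gamma(1) gamma(2)] / det = [(-0.8224)(2.6673) - (-0.8224)(-0.7457)] / 6.43814753 = -2.8068512 / 6.43814753 = -0.436
  phi_hat_2 = [gamma(0) gamma(2) - gamma(1)^2] / det = [(2.6673)(-0.7457) - (-0.8224)^2] / 6.43814753 = -2.66534737 / 6.43814753 = -0.414
So phi_hat = [-0.4360, -0.4140].
Therefore phi_hat_1 = -0.4360.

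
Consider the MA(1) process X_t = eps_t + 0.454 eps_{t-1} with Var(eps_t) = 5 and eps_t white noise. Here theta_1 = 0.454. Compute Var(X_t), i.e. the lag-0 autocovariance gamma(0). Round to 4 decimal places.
\gamma(0) = 6.0306

For an MA(q) process X_t = eps_t + sum_i theta_i eps_{t-i} with
Var(eps_t) = sigma^2, the variance is
  gamma(0) = sigma^2 * (1 + sum_i theta_i^2).
  sum_i theta_i^2 = (0.454)^2 = 0.206116.
  gamma(0) = 5 * (1 + 0.206116) = 5 * 1.206116 = 6.03058, which rounds to 6.0306.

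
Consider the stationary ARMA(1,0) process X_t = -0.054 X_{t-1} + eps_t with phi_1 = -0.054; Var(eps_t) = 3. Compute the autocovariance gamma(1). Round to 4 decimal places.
\gamma(1) = -0.1625

Multiply the model equation by X_{t-k} and take expectations. With theta_0 = psi_0 = 1 and psi_j the MA(infinity) weights, this gives
  gamma(k) - sum_i phi_i gamma(k-i) = c_k,
  c_k = sigma^2 * sum_{j=k..q} theta_j psi_{j-k}   (c_k = 0 for k > q),
using gamma(-m) = gamma(m).
Pure AR (q = 0): c_0 = sigma^2 = 3, c_k = 0 for k >= 1.
Equations for k = 0 and k = 1 (AR order 1):
  gamma(0) = phi_1 gamma(1) + c_0
  gamma(1) = phi_1 gamma(0) + c_1
Substituting the second into the first: gamma(0) (1 - phi_1^2) = c_0 + phi_1 c_1, so
  gamma(0) = c_0 / (1 - phi_1^2) = 3 / (1 - (-0.054)^2) = 3 / 0.997084 = 3.008774.
  gamma(1) = phi_1 gamma(0) = (-0.054)(3.008774) = -0.162474.
Therefore gamma(1) = -0.1625 (to 4 decimal places).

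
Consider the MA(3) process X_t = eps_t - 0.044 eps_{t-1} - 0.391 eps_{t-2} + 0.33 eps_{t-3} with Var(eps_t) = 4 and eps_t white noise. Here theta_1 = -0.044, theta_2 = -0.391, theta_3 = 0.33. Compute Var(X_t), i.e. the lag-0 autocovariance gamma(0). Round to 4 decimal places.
\gamma(0) = 5.0549

For an MA(q) process X_t = eps_t + sum_i theta_i eps_{t-i} with
Var(eps_t) = sigma^2, the variance is
  gamma(0) = sigma^2 * (1 + sum_i theta_i^2).
  sum_i theta_i^2 = (-0.044)^2 + (-0.391)^2 + (0.33)^2 = 0.001936 + 0.152881 + 0.1089 = 0.263717.
  gamma(0) = 4 * (1 + 0.263717) = 4 * 1.263717 = 5.054868, which rounds to 5.0549.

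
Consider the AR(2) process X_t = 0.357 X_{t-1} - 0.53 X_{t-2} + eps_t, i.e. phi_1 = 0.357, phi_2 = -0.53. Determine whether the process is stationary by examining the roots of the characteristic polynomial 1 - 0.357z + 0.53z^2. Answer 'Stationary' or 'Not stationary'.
\text{Stationary}

The AR(p) characteristic polynomial is P(z) = 1 - 0.357z + 0.53z^2.
Stationarity requires all roots to lie outside the unit circle, i.e. |z| > 1 for every root.
Set 1 + (-0.357) z + (0.53) z^2 = 0, i.e. a z^2 + b z + c = 0 with a = 0.53, b = -0.357, c = 1.
Discriminant D = b^2 - 4ac = (-0.357)^2 - 4*(0.53)*1 = 0.127449 - (2.12) = -1.992551.
D < 0, so the roots are the complex-conjugate pair z = (-b +/- i sqrt(-D)) / (2a) = 0.3368 +/- 1.3317i.
For a conjugate pair |z|^2 = z * conj(z) = (product of roots) = c/a = 1/(0.53) = 1.886792, so |z| = sqrt(1.886792) = 1.3736 for both roots.
Moduli of all roots: 1.3736, 1.3736.
All moduli strictly greater than 1? Yes.
Verdict: Stationary.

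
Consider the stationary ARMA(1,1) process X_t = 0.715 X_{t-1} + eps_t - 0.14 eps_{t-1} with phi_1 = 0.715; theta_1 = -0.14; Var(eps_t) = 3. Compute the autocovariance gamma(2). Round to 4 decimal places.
\gamma(2) = 2.2708

Multiply the model equation by X_{t-k} and take expectations. With theta_0 = psi_0 = 1 and psi_j the MA(infinity) weights, this gives
  gamma(k) - sum_i phi_i gamma(k-i) = c_k,
  c_k = sigma^2 * sum_{j=k..q} theta_j psi_{j-k}   (c_k = 0 for k > q),
using gamma(-m) = gamma(m).
psi-weights needed (psi_j = theta_j + sum_i phi_i psi_{j-i}):
  psi_1 = theta_1 + phi_1 = -0.14 + (0.715) = 0.575
Right-hand sides:
  c_0 = sigma^2 (1 + theta_1 psi_1) = 3 * (1 + (-0.14)(0.575)) = 3 * 0.9195 = 2.7585
  c_1 = sigma^2 theta_1 = 3 * (-0.14) = -0.42
  c_2 = 0
Equations for k = 0 and k = 1 (AR order 1):
  gamma(0) = phi_1 gamma(1) + c_0
  gamma(1) = phi_1 gamma(0) + c_1
Substituting the second into the first: gamma(0) (1 - phi_1^2) = c_0 + phi_1 c_1, so
  gamma(0) = (c_0 + phi_1 c_1) / (1 - phi_1^2) = (2.7585 + (0.715)(-0.42)) / (1 - (0.715)^2) = 2.4582 / 0.488775 = 5.029308.
  gamma(1) = phi_1 gamma(0) + c_1 = (0.715)(5.029308) + (-0.42) = 3.175955.
For k = 2 (> q): gamma(2) = phi_1 gamma(1) = (0.715)(3.175955) = 2.270808.
Therefore gamma(2) = 2.2708 (to 4 decimal places).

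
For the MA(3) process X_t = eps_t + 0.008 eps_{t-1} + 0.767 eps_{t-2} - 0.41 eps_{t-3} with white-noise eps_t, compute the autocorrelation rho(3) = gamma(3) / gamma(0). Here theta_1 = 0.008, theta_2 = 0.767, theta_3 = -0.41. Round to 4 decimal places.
\rho(3) = -0.2334

For an MA(q) process with theta_0 = 1, the autocovariance is
  gamma(k) = sigma^2 * sum_{i=0..q-k} theta_i * theta_{i+k},
and rho(k) = gamma(k) / gamma(0). Sigma^2 cancels.
  numerator   = (1)*(-0.41) = -0.41.
  denominator = (1)^2 + (0.008)^2 + (0.767)^2 + (-0.41)^2 = 1.756453.
  rho(3) = -0.41 / 1.756453 = -0.2334.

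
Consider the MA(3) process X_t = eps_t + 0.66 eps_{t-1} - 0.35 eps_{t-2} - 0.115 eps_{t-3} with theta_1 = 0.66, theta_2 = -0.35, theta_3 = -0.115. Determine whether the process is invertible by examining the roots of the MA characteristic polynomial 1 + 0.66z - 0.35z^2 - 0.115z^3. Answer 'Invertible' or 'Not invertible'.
\text{Invertible}

The MA(q) characteristic polynomial is P(z) = 1 + 0.66z - 0.35z^2 - 0.115z^3.
Invertibility requires all roots to lie outside the unit circle, i.e. |z| > 1 for every root.
Degree 3: look for a simple real root z0 first, then factor out (1 - z/z0) and solve the remaining quadratic.
Testing z0 = 2: P(2) = 1 + (0.66)(2) + (-0.35)(2)^2 + (-0.115)(2)^3
  = 1 + (1.32) + (-1.4) + (-0.92) = 0.  So z_0 = 2 is a root, |z_0| = 2.
Divide out the factor (1 - 0.5 z) = (1 - z/z0) (since 1/z0 = 0.5):
  P(z) = (1 - 0.5 z)(1 + (1.16) z + (0.23) z^2)
  [check: z-coef 1.16 - (0.5) = 0.66; z^2-coef 0.23 - (0.5)(1.16) = -0.35; z^3-coef -(0.5)(0.23) = -0.115.]
Remaining roots from the quadratic factor 1 + (1.16) z + (0.23) z^2:
  Set 1 + (1.16) z + (0.23) z^2 = 0, i.e. a z^2 + b z + c = 0 with a = 0.23, b = 1.16, c = 1.
  Discriminant D = b^2 - 4ac = (1.16)^2 - 4*(0.23)*1 = 1.3456 - (0.92) = 0.4256.
  D >= 0, so the roots are real: z = (-b +/- sqrt(D)) / (2a) = (-1.16 +/- 0.65238) / (0.46).
    z_1 = (-1.16 + 0.65238) / (0.46) = -1.1035,   |z_1| = 1.1035.
    z_2 = (-1.16 - 0.65238) / (0.46) = -3.94,   |z_2| = 3.94.
Moduli of all roots: 2.0000, 1.1035, 3.9400.
All moduli strictly greater than 1? Yes.
Verdict: Invertible.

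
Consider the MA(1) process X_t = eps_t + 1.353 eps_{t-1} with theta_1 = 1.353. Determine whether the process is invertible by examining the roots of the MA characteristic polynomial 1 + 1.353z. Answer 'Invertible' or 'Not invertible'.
\text{Not invertible}

The MA(q) characteristic polynomial is P(z) = 1 + 1.353z.
Invertibility requires all roots to lie outside the unit circle, i.e. |z| > 1 for every root.
This is linear in z: 1 + (1.353) z = 0  =>  z = -1/(1.353) = -0.739098,  |z| = 0.739098.
Moduli of all roots: 0.7391.
All moduli strictly greater than 1? No.
Verdict: Not invertible.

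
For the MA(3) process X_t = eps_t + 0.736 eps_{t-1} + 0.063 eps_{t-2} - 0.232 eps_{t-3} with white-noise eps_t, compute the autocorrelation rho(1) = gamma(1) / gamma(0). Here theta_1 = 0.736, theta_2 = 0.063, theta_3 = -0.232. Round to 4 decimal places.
\rho(1) = 0.4800

For an MA(q) process with theta_0 = 1, the autocovariance is
  gamma(k) = sigma^2 * sum_{i=0..q-k} theta_i * theta_{i+k},
and rho(k) = gamma(k) / gamma(0). Sigma^2 cancels.
  numerator   = (1)*(0.736) + (0.736)*(0.063) + (0.063)*(-0.232) = 0.767752.
  denominator = (1)^2 + (0.736)^2 + (0.063)^2 + (-0.232)^2 = 1.599489.
  rho(1) = 0.767752 / 1.599489 = 0.4800.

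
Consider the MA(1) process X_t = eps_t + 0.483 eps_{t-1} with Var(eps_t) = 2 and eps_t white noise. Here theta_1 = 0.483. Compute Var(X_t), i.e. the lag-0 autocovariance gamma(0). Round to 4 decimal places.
\gamma(0) = 2.4666

For an MA(q) process X_t = eps_t + sum_i theta_i eps_{t-i} with
Var(eps_t) = sigma^2, the variance is
  gamma(0) = sigma^2 * (1 + sum_i theta_i^2).
  sum_i theta_i^2 = (0.483)^2 = 0.233289.
  gamma(0) = 2 * (1 + 0.233289) = 2 * 1.233289 = 2.466578, which rounds to 2.4666.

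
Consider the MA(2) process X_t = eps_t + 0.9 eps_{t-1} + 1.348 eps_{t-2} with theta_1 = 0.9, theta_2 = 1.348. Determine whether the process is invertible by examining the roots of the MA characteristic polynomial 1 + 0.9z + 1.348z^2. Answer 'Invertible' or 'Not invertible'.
\text{Not invertible}

The MA(q) characteristic polynomial is P(z) = 1 + 0.9z + 1.348z^2.
Invertibility requires all roots to lie outside the unit circle, i.e. |z| > 1 for every root.
Set 1 + (0.9) z + (1.348) z^2 = 0, i.e. a z^2 + b z + c = 0 with a = 1.348, b = 0.9, c = 1.
Discriminant D = b^2 - 4ac = (0.9)^2 - 4*(1.348)*1 = 0.81 - (5.392) = -4.582.
D < 0, so the roots are the complex-conjugate pair z = (-b +/- i sqrt(-D)) / (2a) = -0.3338 +/- 0.794i.
For a conjugate pair |z|^2 = z * conj(z) = (product of roots) = c/a = 1/(1.348) = 0.74184, so |z| = sqrt(0.74184) = 0.8613 for both roots.
Moduli of all roots: 0.8613, 0.8613.
All moduli strictly greater than 1? No.
Verdict: Not invertible.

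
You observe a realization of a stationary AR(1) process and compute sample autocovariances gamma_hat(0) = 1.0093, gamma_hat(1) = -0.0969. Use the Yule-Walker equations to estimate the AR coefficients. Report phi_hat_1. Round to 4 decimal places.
\hat\phi_{1} = -0.0960

The Yule-Walker equations for an AR(p) process read, in matrix form,
  Gamma_p phi = r_p,   with   (Gamma_p)_{ij} = gamma(|i - j|),
                       (r_p)_i = gamma(i),   i,j = 1..p.
Substitute the sample gammas (Toeplitz matrix and right-hand side of size 1):
  Gamma_p = [[1.0093]]
  r_p     = [-0.0969]
With p = 1 this is the single equation gamma(0) phi_1 = gamma(1):
  phi_hat_1 = gamma(1) / gamma(0) = -0.0969 / 1.0093 = -0.0960.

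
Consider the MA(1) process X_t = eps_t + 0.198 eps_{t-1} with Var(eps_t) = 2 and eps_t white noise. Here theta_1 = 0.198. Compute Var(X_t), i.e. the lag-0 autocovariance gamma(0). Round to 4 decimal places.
\gamma(0) = 2.0784

For an MA(q) process X_t = eps_t + sum_i theta_i eps_{t-i} with
Var(eps_t) = sigma^2, the variance is
  gamma(0) = sigma^2 * (1 + sum_i theta_i^2).
  sum_i theta_i^2 = (0.198)^2 = 0.039204.
  gamma(0) = 2 * (1 + 0.039204) = 2 * 1.039204 = 2.078408, which rounds to 2.0784.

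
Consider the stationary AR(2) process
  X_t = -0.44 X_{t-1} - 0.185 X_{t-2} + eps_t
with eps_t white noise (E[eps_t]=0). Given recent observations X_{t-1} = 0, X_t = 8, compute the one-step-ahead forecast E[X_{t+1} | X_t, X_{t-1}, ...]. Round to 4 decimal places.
E[X_{t+1} \mid \mathcal F_t] = -3.5200

For an AR(p) model X_t = c + sum_i phi_i X_{t-i} + eps_t, the
one-step-ahead conditional mean is
  E[X_{t+1} | X_t, ...] = c + sum_i phi_i X_{t+1-i}.
Substitute known values:
  E[X_{t+1} | ...] = (-0.44) * (8) + (-0.185) * (0)
                   = -3.5200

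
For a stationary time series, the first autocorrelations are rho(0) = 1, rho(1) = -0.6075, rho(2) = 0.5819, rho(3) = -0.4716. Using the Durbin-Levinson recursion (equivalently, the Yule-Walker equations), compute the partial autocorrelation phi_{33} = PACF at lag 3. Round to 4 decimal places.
\phi_{33} = -0.0580

The PACF at lag k is phi_{kk}, the last component of the solution
to the Yule-Walker system G_k phi = r_k where
  (G_k)_{ij} = rho(|i - j|), (r_k)_i = rho(i), i,j = 1..k.
Equivalently, Durbin-Levinson gives phi_{kk} iteratively:
  phi_{11} = rho(1)
  phi_{kk} = [rho(k) - sum_{j=1..k-1} phi_{k-1,j} rho(k-j)]
            / [1 - sum_{j=1..k-1} phi_{k-1,j} rho(j)],
  phi_{k,j} = phi_{k-1,j} - phi_{kk} phi_{k-1,k-j},  j = 1..k-1.
Step k = 1:
  phi_11 = rho(1) = -0.6075.
Step k = 2:
  phi_22 = [rho(2) - phi_11 rho(1)] / [1 - phi_11 rho(1)] = [0.5819 - (-0.6075)(-0.6075)] / [1 - (-0.6075)(-0.6075)]
         = 0.21284375 / 0.63094375 = 0.337342.
  Update: phi_21 = phi_11 - phi_22 phi_11 = -0.6075 - (0.337342)(-0.6075) = -0.402565.
Step k = 3:
  phi_33 = [rho(3) - phi_21 rho(2) - phi_22 rho(1)] / [1 - phi_21 rho(1) - phi_22 rho(2)]
    numerator   = -0.4716 - (-0.402565)(0.5819) - (0.337342)(-0.6075) = -0.03241235
    denominator = 1 - (-0.402565)(-0.6075) - (0.337342)(0.5819) = 0.55914264
  phi_33 = -0.03241235 / 0.55914264 = -0.058.
Therefore phi_{33} = -0.0580.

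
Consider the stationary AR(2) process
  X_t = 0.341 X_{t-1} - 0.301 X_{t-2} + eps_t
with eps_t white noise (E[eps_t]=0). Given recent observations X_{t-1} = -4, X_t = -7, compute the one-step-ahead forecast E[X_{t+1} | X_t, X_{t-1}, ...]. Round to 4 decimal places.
E[X_{t+1} \mid \mathcal F_t] = -1.1830

For an AR(p) model X_t = c + sum_i phi_i X_{t-i} + eps_t, the
one-step-ahead conditional mean is
  E[X_{t+1} | X_t, ...] = c + sum_i phi_i X_{t+1-i}.
Substitute known values:
  E[X_{t+1} | ...] = (0.341) * (-7) + (-0.301) * (-4)
                   = -1.1830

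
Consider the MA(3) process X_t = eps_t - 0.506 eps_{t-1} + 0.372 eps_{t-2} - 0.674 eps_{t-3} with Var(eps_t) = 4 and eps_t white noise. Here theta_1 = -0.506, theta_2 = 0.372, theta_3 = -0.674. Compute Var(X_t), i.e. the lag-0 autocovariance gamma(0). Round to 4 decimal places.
\gamma(0) = 7.3948

For an MA(q) process X_t = eps_t + sum_i theta_i eps_{t-i} with
Var(eps_t) = sigma^2, the variance is
  gamma(0) = sigma^2 * (1 + sum_i theta_i^2).
  sum_i theta_i^2 = (-0.506)^2 + (0.372)^2 + (-0.674)^2 = 0.256036 + 0.138384 + 0.454276 = 0.848696.
  gamma(0) = 4 * (1 + 0.848696) = 4 * 1.848696 = 7.394784, which rounds to 7.3948.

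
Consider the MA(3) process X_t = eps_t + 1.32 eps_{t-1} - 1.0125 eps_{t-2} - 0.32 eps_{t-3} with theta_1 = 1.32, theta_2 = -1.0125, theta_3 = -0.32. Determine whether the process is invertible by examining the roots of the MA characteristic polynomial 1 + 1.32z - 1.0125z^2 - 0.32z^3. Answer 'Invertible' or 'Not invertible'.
\text{Not invertible}

The MA(q) characteristic polynomial is P(z) = 1 + 1.32z - 1.0125z^2 - 0.32z^3.
Invertibility requires all roots to lie outside the unit circle, i.e. |z| > 1 for every root.
Degree 3: look for a simple real root z0 first, then factor out (1 - z/z0) and solve the remaining quadratic.
Testing z0 = -4: P(-4) = 1 + (1.32)(-4) + (-1.0125)(-4)^2 + (-0.32)(-4)^3
  = 1 + (-5.28) + (-16.2) + (20.48) = 0.  So z_0 = -4 is a root, |z_0| = 4.
Divide out the factor (1 + 0.25 z) = (1 - z/z0) (since 1/z0 = -0.25):
  P(z) = (1 + 0.25 z)(1 + (1.07) z + (-1.28) z^2)
  [check: z-coef 1.07 - (-0.25) = 1.32; z^2-coef -1.28 - (-0.25)(1.07) = -1.0125; z^3-coef -(-0.25)(-1.28) = -0.32.]
Remaining roots from the quadratic factor 1 + (1.07) z + (-1.28) z^2:
  Set 1 + (1.07) z + (-1.28) z^2 = 0, i.e. a z^2 + b z + c = 0 with a = -1.28, b = 1.07, c = 1.
  Discriminant D = b^2 - 4ac = (1.07)^2 - 4*(-1.28)*1 = 1.1449 - (-5.12) = 6.2649.
  D >= 0, so the roots are real: z = (-b +/- sqrt(D)) / (2a) = (-1.07 +/- 2.502978) / (-2.56).
    z_1 = (-1.07 + 2.502978) / (-2.56) = -0.5598,   |z_1| = 0.5598.
    z_2 = (-1.07 - 2.502978) / (-2.56) = 1.3957,   |z_2| = 1.3957.
Moduli of all roots: 4.0000, 0.5598, 1.3957.
All moduli strictly greater than 1? No.
Verdict: Not invertible.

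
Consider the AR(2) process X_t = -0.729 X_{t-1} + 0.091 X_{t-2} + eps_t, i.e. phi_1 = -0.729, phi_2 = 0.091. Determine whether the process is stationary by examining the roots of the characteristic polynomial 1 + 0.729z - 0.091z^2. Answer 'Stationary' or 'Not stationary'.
\text{Stationary}

The AR(p) characteristic polynomial is P(z) = 1 + 0.729z - 0.091z^2.
Stationarity requires all roots to lie outside the unit circle, i.e. |z| > 1 for every root.
Set 1 + (0.729) z + (-0.091) z^2 = 0, i.e. a z^2 + b z + c = 0 with a = -0.091, b = 0.729, c = 1.
Discriminant D = b^2 - 4ac = (0.729)^2 - 4*(-0.091)*1 = 0.531441 - (-0.364) = 0.895441.
D >= 0, so the roots are real: z = (-b +/- sqrt(D)) / (2a) = (-0.729 +/- 0.946277) / (-0.182).
  z_1 = (-0.729 + 0.946277) / (-0.182) = -1.1938,   |z_1| = 1.1938.
  z_2 = (-0.729 - 0.946277) / (-0.182) = 9.2048,   |z_2| = 9.2048.
Moduli of all roots: 1.1938, 9.2048.
All moduli strictly greater than 1? Yes.
Verdict: Stationary.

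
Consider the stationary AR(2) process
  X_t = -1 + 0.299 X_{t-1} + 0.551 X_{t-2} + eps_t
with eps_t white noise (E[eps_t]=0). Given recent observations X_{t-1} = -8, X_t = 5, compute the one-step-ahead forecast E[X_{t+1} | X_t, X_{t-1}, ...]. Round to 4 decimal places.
E[X_{t+1} \mid \mathcal F_t] = -3.9130

For an AR(p) model X_t = c + sum_i phi_i X_{t-i} + eps_t, the
one-step-ahead conditional mean is
  E[X_{t+1} | X_t, ...] = c + sum_i phi_i X_{t+1-i}.
Substitute known values:
  E[X_{t+1} | ...] = -1 + (0.299) * (5) + (0.551) * (-8)
                   = -3.9130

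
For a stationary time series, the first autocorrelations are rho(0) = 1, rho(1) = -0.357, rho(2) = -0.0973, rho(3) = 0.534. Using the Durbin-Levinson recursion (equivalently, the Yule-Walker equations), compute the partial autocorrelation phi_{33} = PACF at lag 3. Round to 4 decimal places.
\phi_{33} = 0.4890

The PACF at lag k is phi_{kk}, the last component of the solution
to the Yule-Walker system G_k phi = r_k where
  (G_k)_{ij} = rho(|i - j|), (r_k)_i = rho(i), i,j = 1..k.
Equivalently, Durbin-Levinson gives phi_{kk} iteratively:
  phi_{11} = rho(1)
  phi_{kk} = [rho(k) - sum_{j=1..k-1} phi_{k-1,j} rho(k-j)]
            / [1 - sum_{j=1..k-1} phi_{k-1,j} rho(j)],
  phi_{k,j} = phi_{k-1,j} - phi_{kk} phi_{k-1,k-j},  j = 1..k-1.
Step k = 1:
  phi_11 = rho(1) = -0.357.
Step k = 2:
  phi_22 = [rho(2) - phi_11 rho(1)] / [1 - phi_11 rho(1)] = [-0.0973 - (-0.357)(-0.357)] / [1 - (-0.357)(-0.357)]
         = -0.224749 / 0.872551 = -0.257577.
  Update: phi_21 = phi_11 - phi_22 phi_11 = -0.357 - (-0.257577)(-0.357) = -0.448955.
Step k = 3:
  phi_33 = [rho(3) - phi_21 rho(2) - phi_22 rho(1)] / [1 - phi_21 rho(1) - phi_22 rho(2)]
    numerator   = 0.534 - (-0.448955)(-0.0973) - (-0.257577)(-0.357) = 0.39836172
    denominator = 1 - (-0.448955)(-0.357) - (-0.257577)(-0.0973) = 0.81466084
  phi_33 = 0.39836172 / 0.81466084 = 0.489.
Therefore phi_{33} = 0.4890.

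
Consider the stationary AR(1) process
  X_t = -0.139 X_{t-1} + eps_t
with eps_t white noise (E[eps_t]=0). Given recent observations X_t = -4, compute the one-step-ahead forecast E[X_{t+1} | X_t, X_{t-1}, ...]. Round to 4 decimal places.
E[X_{t+1} \mid \mathcal F_t] = 0.5560

For an AR(p) model X_t = c + sum_i phi_i X_{t-i} + eps_t, the
one-step-ahead conditional mean is
  E[X_{t+1} | X_t, ...] = c + sum_i phi_i X_{t+1-i}.
Substitute known values:
  E[X_{t+1} | ...] = (-0.139) * (-4)
                   = 0.5560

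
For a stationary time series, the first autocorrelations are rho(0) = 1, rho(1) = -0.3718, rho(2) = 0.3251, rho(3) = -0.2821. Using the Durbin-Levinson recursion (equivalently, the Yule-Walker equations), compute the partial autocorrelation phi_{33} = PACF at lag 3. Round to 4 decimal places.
\phi_{33} = -0.1301

The PACF at lag k is phi_{kk}, the last component of the solution
to the Yule-Walker system G_k phi = r_k where
  (G_k)_{ij} = rho(|i - j|), (r_k)_i = rho(i), i,j = 1..k.
Equivalently, Durbin-Levinson gives phi_{kk} iteratively:
  phi_{11} = rho(1)
  phi_{kk} = [rho(k) - sum_{j=1..k-1} phi_{k-1,j} rho(k-j)]
            / [1 - sum_{j=1..k-1} phi_{k-1,j} rho(j)],
  phi_{k,j} = phi_{k-1,j} - phi_{kk} phi_{k-1,k-j},  j = 1..k-1.
Step k = 1:
  phi_11 = rho(1) = -0.3718.
Step k = 2:
  phi_22 = [rho(2) - phi_11 rho(1)] / [1 - phi_11 rho(1)] = [0.3251 - (-0.3718)(-0.3718)] / [1 - (-0.3718)(-0.3718)]
         = 0.18686476 / 0.86176476 = 0.21684.
  Update: phi_21 = phi_11 - phi_22 phi_11 = -0.3718 - (0.21684)(-0.3718) = -0.291179.
Step k = 3:
  phi_33 = [rho(3) - phi_21 rho(2) - phi_22 rho(1)] / [1 - phi_21 rho(1) - phi_22 rho(2)]
    numerator   = -0.2821 - (-0.291179)(0.3251) - (0.21684)(-0.3718) = -0.10681672
    denominator = 1 - (-0.291179)(-0.3718) - (0.21684)(0.3251) = 0.82124507
  phi_33 = -0.10681672 / 0.82124507 = -0.1301.
Therefore phi_{33} = -0.1301.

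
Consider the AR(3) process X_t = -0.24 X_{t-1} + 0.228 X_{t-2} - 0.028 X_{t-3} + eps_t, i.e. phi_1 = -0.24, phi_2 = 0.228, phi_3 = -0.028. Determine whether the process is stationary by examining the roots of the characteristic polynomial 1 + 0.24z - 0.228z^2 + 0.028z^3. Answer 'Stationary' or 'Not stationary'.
\text{Stationary}

The AR(p) characteristic polynomial is P(z) = 1 + 0.24z - 0.228z^2 + 0.028z^3.
Stationarity requires all roots to lie outside the unit circle, i.e. |z| > 1 for every root.
Degree 3: look for a simple real root z0 first, then factor out (1 - z/z0) and solve the remaining quadratic.
Testing z0 = 5: P(5) = 1 + (0.24)(5) + (-0.228)(5)^2 + (0.028)(5)^3
  = 1 + (1.2) + (-5.7) + (3.5) = 0.  So z_0 = 5 is a root, |z_0| = 5.
Divide out the factor (1 - 0.2 z) = (1 - z/z0) (since 1/z0 = 0.2):
  P(z) = (1 - 0.2 z)(1 + (0.44) z + (-0.14) z^2)
  [check: z-coef 0.44 - (0.2) = 0.24; z^2-coef -0.14 - (0.2)(0.44) = -0.228; z^3-coef -(0.2)(-0.14) = 0.028.]
Remaining roots from the quadratic factor 1 + (0.44) z + (-0.14) z^2:
  Set 1 + (0.44) z + (-0.14) z^2 = 0, i.e. a z^2 + b z + c = 0 with a = -0.14, b = 0.44, c = 1.
  Discriminant D = b^2 - 4ac = (0.44)^2 - 4*(-0.14)*1 = 0.1936 - (-0.56) = 0.7536.
  D >= 0, so the roots are real: z = (-b +/- sqrt(D)) / (2a) = (-0.44 +/- 0.868101) / (-0.28).
    z_1 = (-0.44 + 0.868101) / (-0.28) = -1.5289,   |z_1| = 1.5289.
    z_2 = (-0.44 - 0.868101) / (-0.28) = 4.6718,   |z_2| = 4.6718.
Moduli of all roots: 5.0000, 1.5289, 4.6718.
All moduli strictly greater than 1? Yes.
Verdict: Stationary.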